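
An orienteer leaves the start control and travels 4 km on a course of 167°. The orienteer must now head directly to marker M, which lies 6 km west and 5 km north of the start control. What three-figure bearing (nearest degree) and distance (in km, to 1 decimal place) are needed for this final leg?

Leg 1 (167°, 4 km): east 4 sin 167° = 0.90, north 4 cos 167° = -3.90
Current position: (0.90, -3.90). Target: (-6, 5). Remaining: Δeast = -6.90, Δnorth = 8.90.
Bearing = atan2(-6.90, 8.90) mod 360° = 322.21°; distance = √((-6.90)² + (8.90)²) = 11.259 km.

322°, 11.3 km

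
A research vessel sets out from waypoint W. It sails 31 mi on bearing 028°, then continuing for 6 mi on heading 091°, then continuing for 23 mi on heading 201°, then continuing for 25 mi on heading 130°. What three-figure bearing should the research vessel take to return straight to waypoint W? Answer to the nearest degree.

288°

Leg 1 (028°, 31 mi): east 31 sin 28° = 14.55, north 31 cos 28° = 27.37
Leg 2 (091°, 6 mi): east 6 sin 91° = 6.00, north 6 cos 91° = -0.10
Leg 3 (201°, 23 mi): east 23 sin 201° = -8.24, north 23 cos 201° = -21.47
Leg 4 (130°, 25 mi): east 25 sin 130° = 19.15, north 25 cos 130° = -16.07
Net displacement: 31.46 east, -10.28 north. Direction back to start is (-31.46, 10.28): bearing = atan2(-31.46, 10.28) mod 360° = 288.09° ≈ 288°.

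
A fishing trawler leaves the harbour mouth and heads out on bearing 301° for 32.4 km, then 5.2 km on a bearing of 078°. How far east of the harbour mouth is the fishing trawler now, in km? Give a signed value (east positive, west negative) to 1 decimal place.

-22.7 km

Leg 1 (301°, 32.4 km): east 32.4 sin 301° = -27.77, north 32.4 cos 301° = 16.69
Leg 2 (078°, 5.2 km): east 5.2 sin 78° = 5.09, north 5.2 cos 78° = 1.08
Net east component: -22.69 km.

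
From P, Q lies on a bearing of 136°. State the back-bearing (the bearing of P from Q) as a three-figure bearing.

Back-bearing = 136° + 180° = 316°.

316°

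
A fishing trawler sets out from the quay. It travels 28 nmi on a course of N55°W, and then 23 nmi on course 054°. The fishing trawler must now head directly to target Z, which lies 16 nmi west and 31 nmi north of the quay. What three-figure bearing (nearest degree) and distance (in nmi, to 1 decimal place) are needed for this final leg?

Leg 1 (N55°W, 28 nmi): east 28 sin 305° = -22.94, north 28 cos 305° = 16.06
Leg 2 (054°, 23 nmi): east 23 sin 54° = 18.61, north 23 cos 54° = 13.52
Current position: (-4.33, 29.58). Target: (-16, 31). Remaining: Δeast = -11.67, Δnorth = 1.42.
Bearing = atan2(-11.67, 1.42) mod 360° = 276.94°; distance = √((-11.67)² + (1.42)²) = 11.757 nmi.

277°, 11.8 nmi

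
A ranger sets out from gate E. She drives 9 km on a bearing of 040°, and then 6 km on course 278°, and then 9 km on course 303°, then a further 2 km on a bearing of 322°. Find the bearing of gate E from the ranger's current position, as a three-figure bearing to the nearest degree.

Leg 1 (040°, 9 km): east 9 sin 40° = 5.79, north 9 cos 40° = 6.89
Leg 2 (278°, 6 km): east 6 sin 278° = -5.94, north 6 cos 278° = 0.84
Leg 3 (303°, 9 km): east 9 sin 303° = -7.55, north 9 cos 303° = 4.90
Leg 4 (322°, 2 km): east 2 sin 322° = -1.23, north 2 cos 322° = 1.58
Net displacement: -8.94 east, 14.21 north. Direction back to start is (8.94, -14.21): bearing = atan2(8.94, -14.21) mod 360° = 147.83° ≈ 148°.

148°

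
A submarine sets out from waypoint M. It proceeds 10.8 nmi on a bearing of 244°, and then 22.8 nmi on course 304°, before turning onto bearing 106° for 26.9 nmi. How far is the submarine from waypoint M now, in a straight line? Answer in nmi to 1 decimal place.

Leg 1 (244°, 10.8 nmi): east 10.8 sin 244° = -9.71, north 10.8 cos 244° = -4.73
Leg 2 (304°, 22.8 nmi): east 22.8 sin 304° = -18.90, north 22.8 cos 304° = 12.75
Leg 3 (106°, 26.9 nmi): east 26.9 sin 106° = 25.86, north 26.9 cos 106° = -7.41
Net: -2.75 east, 0.60 north. Distance = √((-2.75)² + (0.60)²) = 2.816 nmi.

2.8 nmi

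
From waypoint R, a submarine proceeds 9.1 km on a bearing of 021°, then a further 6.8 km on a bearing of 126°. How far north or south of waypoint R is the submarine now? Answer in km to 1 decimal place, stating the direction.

Leg 1 (021°, 9.1 km): east 9.1 sin 21° = 3.26, north 9.1 cos 21° = 8.50
Leg 2 (126°, 6.8 km): east 6.8 sin 126° = 5.50, north 6.8 cos 126° = -4.00
Net north component: 4.50 km.

4.5 km north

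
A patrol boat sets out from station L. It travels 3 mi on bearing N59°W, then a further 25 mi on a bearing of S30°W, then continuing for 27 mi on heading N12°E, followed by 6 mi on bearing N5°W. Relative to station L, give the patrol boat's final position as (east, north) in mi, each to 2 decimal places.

Leg 1 (N59°W, 3 mi): east 3 sin 301° = -2.57, north 3 cos 301° = 1.55
Leg 2 (S30°W, 25 mi): east 25 sin 210° = -12.50, north 25 cos 210° = -21.65
Leg 3 (N12°E, 27 mi): east 27 sin 12° = 5.61, north 27 cos 12° = 26.41
Leg 4 (N5°W, 6 mi): east 6 sin 355° = -0.52, north 6 cos 355° = 5.98
Summing: -9.98 mi east, 12.28 mi north → (-9.98, 12.28).

(-9.98, 12.28)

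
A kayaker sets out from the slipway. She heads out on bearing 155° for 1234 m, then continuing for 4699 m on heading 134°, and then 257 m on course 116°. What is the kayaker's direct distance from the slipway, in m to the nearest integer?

Leg 1 (155°, 1234 m): east 1234 sin 155° = 521.51, north 1234 cos 155° = -1118.38
Leg 2 (134°, 4699 m): east 4699 sin 134° = 3380.18, north 4699 cos 134° = -3264.20
Leg 3 (116°, 257 m): east 257 sin 116° = 230.99, north 257 cos 116° = -112.66
Net: 4132.68 east, -4495.24 north. Distance = √((4132.68)² + (-4495.24)²) = 6106.248 m.

6106 m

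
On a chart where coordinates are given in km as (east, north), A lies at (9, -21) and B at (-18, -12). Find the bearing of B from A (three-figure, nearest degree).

Δeast = -18 − 9 = -27.00; Δnorth = -12 − -21 = 9.00.
Bearing = atan2(Δeast, Δnorth) mod 360° = 288.43° ≈ 288°.

288°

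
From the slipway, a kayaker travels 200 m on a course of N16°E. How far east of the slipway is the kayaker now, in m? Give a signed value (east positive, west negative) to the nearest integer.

Leg 1 (N16°E, 200 m): east 200 sin 16° = 55.13, north 200 cos 16° = 192.25
Net east component: 55.13 m.

55 m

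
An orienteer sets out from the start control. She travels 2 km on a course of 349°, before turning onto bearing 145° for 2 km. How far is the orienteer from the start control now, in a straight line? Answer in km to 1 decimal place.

Leg 1 (349°, 2 km): east 2 sin 349° = -0.38, north 2 cos 349° = 1.96
Leg 2 (145°, 2 km): east 2 sin 145° = 1.15, north 2 cos 145° = -1.64
Net: 0.77 east, 0.32 north. Distance = √((0.77)² + (0.32)²) = 0.832 km.

0.8 km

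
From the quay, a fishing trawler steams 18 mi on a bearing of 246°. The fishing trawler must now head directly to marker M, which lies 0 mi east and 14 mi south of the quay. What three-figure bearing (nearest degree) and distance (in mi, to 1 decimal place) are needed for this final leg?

112°, 17.7 mi

Leg 1 (246°, 18 mi): east 18 sin 246° = -16.44, north 18 cos 246° = -7.32
Current position: (-16.44, -7.32). Target: (0, -14). Remaining: Δeast = 16.44, Δnorth = -6.68.
Bearing = atan2(16.44, -6.68) mod 360° = 112.10°; distance = √((16.44)² + (-6.68)²) = 17.748 mi.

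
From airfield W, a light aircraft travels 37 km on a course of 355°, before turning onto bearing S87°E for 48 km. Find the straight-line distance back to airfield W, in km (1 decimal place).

Leg 1 (355°, 37 km): east 37 sin 355° = -3.22, north 37 cos 355° = 36.86
Leg 2 (S87°E, 48 km): east 48 sin 93° = 47.93, north 48 cos 93° = -2.51
Net: 44.71 east, 34.35 north. Distance = √((44.71)² + (34.35)²) = 56.380 km.

56.4 km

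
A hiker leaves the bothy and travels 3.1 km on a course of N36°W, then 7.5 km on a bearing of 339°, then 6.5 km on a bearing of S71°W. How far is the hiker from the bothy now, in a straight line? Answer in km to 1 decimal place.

13.0 km

Leg 1 (N36°W, 3.1 km): east 3.1 sin 324° = -1.82, north 3.1 cos 324° = 2.51
Leg 2 (339°, 7.5 km): east 7.5 sin 339° = -2.69, north 7.5 cos 339° = 7.00
Leg 3 (S71°W, 6.5 km): east 6.5 sin 251° = -6.15, north 6.5 cos 251° = -2.12
Net: -10.66 east, 7.39 north. Distance = √((-10.66)² + (7.39)²) = 12.970 km.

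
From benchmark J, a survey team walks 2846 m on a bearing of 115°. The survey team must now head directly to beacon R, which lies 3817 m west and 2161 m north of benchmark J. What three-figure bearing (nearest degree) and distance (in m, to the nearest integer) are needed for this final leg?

298°, 7227 m

Leg 1 (115°, 2846 m): east 2846 sin 115° = 2579.35, north 2846 cos 115° = -1202.77
Current position: (2579.35, -1202.77). Target: (-3817, 2161). Remaining: Δeast = -6396.35, Δnorth = 3363.77.
Bearing = atan2(-6396.35, 3363.77) mod 360° = 297.74°; distance = √((-6396.35)² + (3363.77)²) = 7226.913 m.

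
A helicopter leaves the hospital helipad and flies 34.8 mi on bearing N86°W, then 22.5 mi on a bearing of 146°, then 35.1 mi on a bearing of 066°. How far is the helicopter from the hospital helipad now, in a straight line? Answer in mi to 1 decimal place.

10.1 mi

Leg 1 (N86°W, 34.8 mi): east 34.8 sin 274° = -34.72, north 34.8 cos 274° = 2.43
Leg 2 (146°, 22.5 mi): east 22.5 sin 146° = 12.58, north 22.5 cos 146° = -18.65
Leg 3 (066°, 35.1 mi): east 35.1 sin 66° = 32.07, north 35.1 cos 66° = 14.28
Net: 9.93 east, -1.95 north. Distance = √((9.93)² + (-1.95)²) = 10.122 mi.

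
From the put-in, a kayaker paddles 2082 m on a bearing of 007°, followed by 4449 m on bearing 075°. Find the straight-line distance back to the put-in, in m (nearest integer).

Leg 1 (007°, 2082 m): east 2082 sin 7° = 253.73, north 2082 cos 7° = 2066.48
Leg 2 (075°, 4449 m): east 4449 sin 75° = 4297.40, north 4449 cos 75° = 1151.49
Net: 4551.14 east, 3217.97 north. Distance = √((4551.14)² + (3217.97)²) = 5573.881 m.

5574 m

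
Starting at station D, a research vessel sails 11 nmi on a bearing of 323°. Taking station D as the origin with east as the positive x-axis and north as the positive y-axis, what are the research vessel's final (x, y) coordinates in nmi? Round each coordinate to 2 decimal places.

(-6.62, 8.78)

Leg 1 (323°, 11 nmi): east 11 sin 323° = -6.62, north 11 cos 323° = 8.78
Summing: -6.62 nmi east, 8.78 nmi north → (-6.62, 8.78).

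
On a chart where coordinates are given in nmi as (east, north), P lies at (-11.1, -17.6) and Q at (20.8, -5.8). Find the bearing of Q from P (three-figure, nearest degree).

Δeast = 20.8 − -11.1 = 31.90; Δnorth = -5.8 − -17.6 = 11.80.
Bearing = atan2(Δeast, Δnorth) mod 360° = 69.70° ≈ 070°.

070°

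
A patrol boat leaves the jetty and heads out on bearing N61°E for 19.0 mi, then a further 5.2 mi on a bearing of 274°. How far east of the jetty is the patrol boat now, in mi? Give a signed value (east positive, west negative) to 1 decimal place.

Leg 1 (N61°E, 19.0 mi): east 19.0 sin 61° = 16.62, north 19.0 cos 61° = 9.21
Leg 2 (274°, 5.2 mi): east 5.2 sin 274° = -5.19, north 5.2 cos 274° = 0.36
Net east component: 11.43 mi.

11.4 mi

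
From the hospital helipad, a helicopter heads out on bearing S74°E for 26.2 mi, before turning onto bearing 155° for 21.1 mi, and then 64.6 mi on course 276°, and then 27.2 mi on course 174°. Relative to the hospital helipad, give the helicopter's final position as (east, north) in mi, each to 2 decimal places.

Leg 1 (S74°E, 26.2 mi): east 26.2 sin 106° = 25.19, north 26.2 cos 106° = -7.22
Leg 2 (155°, 21.1 mi): east 21.1 sin 155° = 8.92, north 21.1 cos 155° = -19.12
Leg 3 (276°, 64.6 mi): east 64.6 sin 276° = -64.25, north 64.6 cos 276° = 6.75
Leg 4 (174°, 27.2 mi): east 27.2 sin 174° = 2.84, north 27.2 cos 174° = -27.05
Summing: -27.30 mi east, -46.64 mi north → (-27.30, -46.64).

(-27.30, -46.64)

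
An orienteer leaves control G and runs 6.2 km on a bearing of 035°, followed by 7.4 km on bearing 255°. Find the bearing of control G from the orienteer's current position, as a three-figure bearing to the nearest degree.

131°

Leg 1 (035°, 6.2 km): east 6.2 sin 35° = 3.56, north 6.2 cos 35° = 5.08
Leg 2 (255°, 7.4 km): east 7.4 sin 255° = -7.15, north 7.4 cos 255° = -1.92
Net displacement: -3.59 east, 3.16 north. Direction back to start is (3.59, -3.16): bearing = atan2(3.59, -3.16) mod 360° = 131.37° ≈ 131°.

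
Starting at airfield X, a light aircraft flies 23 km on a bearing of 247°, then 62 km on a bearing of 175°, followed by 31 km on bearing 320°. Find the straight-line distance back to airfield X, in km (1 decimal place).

59.0 km

Leg 1 (247°, 23 km): east 23 sin 247° = -21.17, north 23 cos 247° = -8.99
Leg 2 (175°, 62 km): east 62 sin 175° = 5.40, north 62 cos 175° = -61.76
Leg 3 (320°, 31 km): east 31 sin 320° = -19.93, north 31 cos 320° = 23.75
Net: -35.69 east, -47.00 north. Distance = √((-35.69)² + (-47.00)²) = 59.020 km.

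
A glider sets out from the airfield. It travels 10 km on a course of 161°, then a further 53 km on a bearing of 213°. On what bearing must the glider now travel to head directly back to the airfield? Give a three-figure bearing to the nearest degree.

Leg 1 (161°, 10 km): east 10 sin 161° = 3.26, north 10 cos 161° = -9.46
Leg 2 (213°, 53 km): east 53 sin 213° = -28.87, north 53 cos 213° = -44.45
Net displacement: -25.61 east, -53.90 north. Direction back to start is (25.61, 53.90): bearing = atan2(25.61, 53.90) mod 360° = 25.41° ≈ 025°.

025°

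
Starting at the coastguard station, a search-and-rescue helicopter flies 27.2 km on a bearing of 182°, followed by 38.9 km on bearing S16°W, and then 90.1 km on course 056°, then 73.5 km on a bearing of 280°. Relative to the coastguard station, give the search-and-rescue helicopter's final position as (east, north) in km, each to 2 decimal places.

Leg 1 (182°, 27.2 km): east 27.2 sin 182° = -0.95, north 27.2 cos 182° = -27.18
Leg 2 (S16°W, 38.9 km): east 38.9 sin 196° = -10.72, north 38.9 cos 196° = -37.39
Leg 3 (056°, 90.1 km): east 90.1 sin 56° = 74.70, north 90.1 cos 56° = 50.38
Leg 4 (280°, 73.5 km): east 73.5 sin 280° = -72.38, north 73.5 cos 280° = 12.76
Summing: -9.36 km east, -1.43 km north → (-9.36, -1.43).

(-9.36, -1.43)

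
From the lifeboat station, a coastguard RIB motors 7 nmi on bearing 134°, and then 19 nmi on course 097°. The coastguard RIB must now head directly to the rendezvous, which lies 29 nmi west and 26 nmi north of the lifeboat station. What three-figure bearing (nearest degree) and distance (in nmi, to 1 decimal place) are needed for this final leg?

302°, 62.4 nmi

Leg 1 (134°, 7 nmi): east 7 sin 134° = 5.04, north 7 cos 134° = -4.86
Leg 2 (097°, 19 nmi): east 19 sin 97° = 18.86, north 19 cos 97° = -2.32
Current position: (23.89, -7.18). Target: (-29, 26). Remaining: Δeast = -52.89, Δnorth = 33.18.
Bearing = atan2(-52.89, 33.18) mod 360° = 302.10°; distance = √((-52.89)² + (33.18)²) = 62.438 nmi.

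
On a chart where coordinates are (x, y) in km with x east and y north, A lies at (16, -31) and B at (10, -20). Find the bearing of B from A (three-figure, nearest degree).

Δeast = 10 − 16 = -6.00; Δnorth = -20 − -31 = 11.00.
Bearing = atan2(Δeast, Δnorth) mod 360° = 331.39° ≈ 331°.

331°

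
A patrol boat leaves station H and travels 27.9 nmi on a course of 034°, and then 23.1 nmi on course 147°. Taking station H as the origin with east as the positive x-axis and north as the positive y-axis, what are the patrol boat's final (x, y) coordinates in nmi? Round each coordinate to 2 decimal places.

(28.18, 3.76)

Leg 1 (034°, 27.9 nmi): east 27.9 sin 34° = 15.60, north 27.9 cos 34° = 23.13
Leg 2 (147°, 23.1 nmi): east 23.1 sin 147° = 12.58, north 23.1 cos 147° = -19.37
Summing: 28.18 nmi east, 3.76 nmi north → (28.18, 3.76).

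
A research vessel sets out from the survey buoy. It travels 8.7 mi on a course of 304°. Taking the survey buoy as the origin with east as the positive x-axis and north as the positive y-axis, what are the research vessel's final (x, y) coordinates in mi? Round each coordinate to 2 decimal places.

Leg 1 (304°, 8.7 mi): east 8.7 sin 304° = -7.21, north 8.7 cos 304° = 4.86
Summing: -7.21 mi east, 4.86 mi north → (-7.21, 4.86).

(-7.21, 4.86)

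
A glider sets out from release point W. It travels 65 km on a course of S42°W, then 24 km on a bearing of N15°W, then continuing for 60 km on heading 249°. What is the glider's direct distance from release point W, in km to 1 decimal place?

115.5 km

Leg 1 (S42°W, 65 km): east 65 sin 222° = -43.49, north 65 cos 222° = -48.30
Leg 2 (N15°W, 24 km): east 24 sin 345° = -6.21, north 24 cos 345° = 23.18
Leg 3 (249°, 60 km): east 60 sin 249° = -56.01, north 60 cos 249° = -21.50
Net: -105.72 east, -46.62 north. Distance = √((-105.72)² + (-46.62)²) = 115.545 km.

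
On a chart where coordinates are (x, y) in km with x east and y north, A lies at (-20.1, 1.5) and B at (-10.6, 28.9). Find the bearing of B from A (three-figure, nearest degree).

Δeast = -10.6 − -20.1 = 9.50; Δnorth = 28.9 − 1.5 = 27.40.
Bearing = atan2(Δeast, Δnorth) mod 360° = 19.12° ≈ 019°.

019°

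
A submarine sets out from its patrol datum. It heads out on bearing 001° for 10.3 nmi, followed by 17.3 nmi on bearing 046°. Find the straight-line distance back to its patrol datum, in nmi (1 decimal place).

Leg 1 (001°, 10.3 nmi): east 10.3 sin 1° = 0.18, north 10.3 cos 1° = 10.30
Leg 2 (046°, 17.3 nmi): east 17.3 sin 46° = 12.44, north 17.3 cos 46° = 12.02
Net: 12.62 east, 22.32 north. Distance = √((12.62)² + (22.32)²) = 25.639 nmi.

25.6 nmi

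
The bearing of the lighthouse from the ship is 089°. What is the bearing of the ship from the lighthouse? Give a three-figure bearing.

Back-bearing = 089° + 180° = 269°.

269°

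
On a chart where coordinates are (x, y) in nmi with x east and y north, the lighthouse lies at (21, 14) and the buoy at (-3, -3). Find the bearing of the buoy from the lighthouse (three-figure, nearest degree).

Δeast = -3 − 21 = -24.00; Δnorth = -3 − 14 = -17.00.
Bearing = atan2(Δeast, Δnorth) mod 360° = 234.69° ≈ 235°.

235°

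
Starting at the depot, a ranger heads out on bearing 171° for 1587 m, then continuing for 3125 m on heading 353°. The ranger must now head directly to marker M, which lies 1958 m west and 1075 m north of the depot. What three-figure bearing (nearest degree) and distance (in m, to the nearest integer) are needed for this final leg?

Leg 1 (171°, 1587 m): east 1587 sin 171° = 248.26, north 1587 cos 171° = -1567.46
Leg 2 (353°, 3125 m): east 3125 sin 353° = -380.84, north 3125 cos 353° = 3101.71
Current position: (-132.58, 1534.25). Target: (-1958, 1075). Remaining: Δeast = -1825.42, Δnorth = -459.25.
Bearing = atan2(-1825.42, -459.25) mod 360° = 255.88°; distance = √((-1825.42)² + (-459.25)²) = 1882.303 m.

256°, 1882 m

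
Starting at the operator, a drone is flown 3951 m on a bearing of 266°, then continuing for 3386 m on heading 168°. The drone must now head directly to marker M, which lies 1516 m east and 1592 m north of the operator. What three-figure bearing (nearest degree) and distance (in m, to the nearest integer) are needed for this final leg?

043°, 7030 m

Leg 1 (266°, 3951 m): east 3951 sin 266° = -3941.38, north 3951 cos 266° = -275.61
Leg 2 (168°, 3386 m): east 3386 sin 168° = 703.99, north 3386 cos 168° = -3312.01
Current position: (-3237.39, -3587.62). Target: (1516, 1592). Remaining: Δeast = 4753.39, Δnorth = 5179.62.
Bearing = atan2(4753.39, 5179.62) mod 360° = 42.54°; distance = √((4753.39)² + (5179.62)²) = 7030.157 m.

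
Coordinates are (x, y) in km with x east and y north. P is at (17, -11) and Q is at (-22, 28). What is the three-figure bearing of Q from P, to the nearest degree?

Δeast = -22 − 17 = -39.00; Δnorth = 28 − -11 = 39.00.
Bearing = atan2(Δeast, Δnorth) mod 360° = 315.00° ≈ 315°.

315°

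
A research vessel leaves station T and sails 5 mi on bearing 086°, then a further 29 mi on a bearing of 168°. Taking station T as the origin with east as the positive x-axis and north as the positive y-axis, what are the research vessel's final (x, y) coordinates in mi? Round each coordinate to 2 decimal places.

(11.02, -28.02)

Leg 1 (086°, 5 mi): east 5 sin 86° = 4.99, north 5 cos 86° = 0.35
Leg 2 (168°, 29 mi): east 29 sin 168° = 6.03, north 29 cos 168° = -28.37
Summing: 11.02 mi east, -28.02 mi north → (11.02, -28.02).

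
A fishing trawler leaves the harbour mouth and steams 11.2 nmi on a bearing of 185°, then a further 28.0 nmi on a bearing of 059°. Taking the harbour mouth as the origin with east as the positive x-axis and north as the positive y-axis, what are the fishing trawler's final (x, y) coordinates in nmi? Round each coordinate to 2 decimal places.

(23.02, 3.26)

Leg 1 (185°, 11.2 nmi): east 11.2 sin 185° = -0.98, north 11.2 cos 185° = -11.16
Leg 2 (059°, 28.0 nmi): east 28.0 sin 59° = 24.00, north 28.0 cos 59° = 14.42
Summing: 23.02 nmi east, 3.26 nmi north → (23.02, 3.26).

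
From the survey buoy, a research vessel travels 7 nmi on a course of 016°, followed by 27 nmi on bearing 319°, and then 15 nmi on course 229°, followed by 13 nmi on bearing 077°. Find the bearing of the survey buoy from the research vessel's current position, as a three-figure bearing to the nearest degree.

144°

Leg 1 (016°, 7 nmi): east 7 sin 16° = 1.93, north 7 cos 16° = 6.73
Leg 2 (319°, 27 nmi): east 27 sin 319° = -17.71, north 27 cos 319° = 20.38
Leg 3 (229°, 15 nmi): east 15 sin 229° = -11.32, north 15 cos 229° = -9.84
Leg 4 (077°, 13 nmi): east 13 sin 77° = 12.67, north 13 cos 77° = 2.92
Net displacement: -14.44 east, 20.19 north. Direction back to start is (14.44, -20.19): bearing = atan2(14.44, -20.19) mod 360° = 144.43° ≈ 144°.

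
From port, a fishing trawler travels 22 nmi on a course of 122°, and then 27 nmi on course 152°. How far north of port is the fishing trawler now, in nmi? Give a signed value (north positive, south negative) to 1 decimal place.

Leg 1 (122°, 22 nmi): east 22 sin 122° = 18.66, north 22 cos 122° = -11.66
Leg 2 (152°, 27 nmi): east 27 sin 152° = 12.68, north 27 cos 152° = -23.84
Net north component: -35.50 nmi.

-35.5 nmi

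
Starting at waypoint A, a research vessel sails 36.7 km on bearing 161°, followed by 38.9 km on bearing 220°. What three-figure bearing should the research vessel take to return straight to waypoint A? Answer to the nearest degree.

011°

Leg 1 (161°, 36.7 km): east 36.7 sin 161° = 11.95, north 36.7 cos 161° = -34.70
Leg 2 (220°, 38.9 km): east 38.9 sin 220° = -25.00, north 38.9 cos 220° = -29.80
Net displacement: -13.06 east, -64.50 north. Direction back to start is (13.06, 64.50): bearing = atan2(13.06, 64.50) mod 360° = 11.44° ≈ 011°.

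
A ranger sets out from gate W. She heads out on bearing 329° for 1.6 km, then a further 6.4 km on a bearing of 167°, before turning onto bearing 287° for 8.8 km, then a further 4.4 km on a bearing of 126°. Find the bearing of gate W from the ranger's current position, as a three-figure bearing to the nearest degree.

041°

Leg 1 (329°, 1.6 km): east 1.6 sin 329° = -0.82, north 1.6 cos 329° = 1.37
Leg 2 (167°, 6.4 km): east 6.4 sin 167° = 1.44, north 6.4 cos 167° = -6.24
Leg 3 (287°, 8.8 km): east 8.8 sin 287° = -8.42, north 8.8 cos 287° = 2.57
Leg 4 (126°, 4.4 km): east 4.4 sin 126° = 3.56, north 4.4 cos 126° = -2.59
Net displacement: -4.24 east, -4.88 north. Direction back to start is (4.24, 4.88): bearing = atan2(4.24, 4.88) mod 360° = 41.00° ≈ 041°.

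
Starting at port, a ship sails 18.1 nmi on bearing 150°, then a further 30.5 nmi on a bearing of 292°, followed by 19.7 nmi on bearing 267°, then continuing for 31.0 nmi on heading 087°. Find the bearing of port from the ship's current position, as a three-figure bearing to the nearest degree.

Leg 1 (150°, 18.1 nmi): east 18.1 sin 150° = 9.05, north 18.1 cos 150° = -15.68
Leg 2 (292°, 30.5 nmi): east 30.5 sin 292° = -28.28, north 30.5 cos 292° = 11.43
Leg 3 (267°, 19.7 nmi): east 19.7 sin 267° = -19.67, north 19.7 cos 267° = -1.03
Leg 4 (087°, 31.0 nmi): east 31.0 sin 87° = 30.96, north 31.0 cos 87° = 1.62
Net displacement: -7.94 east, -3.66 north. Direction back to start is (7.94, 3.66): bearing = atan2(7.94, 3.66) mod 360° = 65.28° ≈ 065°.

065°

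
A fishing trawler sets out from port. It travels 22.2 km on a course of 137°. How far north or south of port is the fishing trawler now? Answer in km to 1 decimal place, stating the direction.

16.2 km south

Leg 1 (137°, 22.2 km): east 22.2 sin 137° = 15.14, north 22.2 cos 137° = -16.24
Net north component: -16.24 km.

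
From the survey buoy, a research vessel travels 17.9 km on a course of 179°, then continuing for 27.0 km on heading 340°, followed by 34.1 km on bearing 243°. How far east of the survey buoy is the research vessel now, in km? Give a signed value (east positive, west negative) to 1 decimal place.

Leg 1 (179°, 17.9 km): east 17.9 sin 179° = 0.31, north 17.9 cos 179° = -17.90
Leg 2 (340°, 27.0 km): east 27.0 sin 340° = -9.23, north 27.0 cos 340° = 25.37
Leg 3 (243°, 34.1 km): east 34.1 sin 243° = -30.38, north 34.1 cos 243° = -15.48
Net east component: -39.31 km.

-39.3 km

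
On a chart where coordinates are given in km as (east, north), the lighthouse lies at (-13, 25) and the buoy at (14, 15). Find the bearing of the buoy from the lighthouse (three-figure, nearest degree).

110°

Δeast = 14 − -13 = 27.00; Δnorth = 15 − 25 = -10.00.
Bearing = atan2(Δeast, Δnorth) mod 360° = 110.32° ≈ 110°.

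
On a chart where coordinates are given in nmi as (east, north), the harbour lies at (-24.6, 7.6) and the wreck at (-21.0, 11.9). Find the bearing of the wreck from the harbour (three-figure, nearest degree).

040°

Δeast = -21.0 − -24.6 = 3.60; Δnorth = 11.9 − 7.6 = 4.30.
Bearing = atan2(Δeast, Δnorth) mod 360° = 39.94° ≈ 040°.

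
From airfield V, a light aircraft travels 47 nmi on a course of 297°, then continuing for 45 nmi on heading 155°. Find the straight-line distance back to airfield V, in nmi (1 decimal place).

30.0 nmi

Leg 1 (297°, 47 nmi): east 47 sin 297° = -41.88, north 47 cos 297° = 21.34
Leg 2 (155°, 45 nmi): east 45 sin 155° = 19.02, north 45 cos 155° = -40.78
Net: -22.86 east, -19.45 north. Distance = √((-22.86)² + (-19.45)²) = 30.012 nmi.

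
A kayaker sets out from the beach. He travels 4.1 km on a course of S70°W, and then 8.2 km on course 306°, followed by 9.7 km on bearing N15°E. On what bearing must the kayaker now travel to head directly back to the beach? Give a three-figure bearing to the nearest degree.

Leg 1 (S70°W, 4.1 km): east 4.1 sin 250° = -3.85, north 4.1 cos 250° = -1.40
Leg 2 (306°, 8.2 km): east 8.2 sin 306° = -6.63, north 8.2 cos 306° = 4.82
Leg 3 (N15°E, 9.7 km): east 9.7 sin 15° = 2.51, north 9.7 cos 15° = 9.37
Net displacement: -7.98 east, 12.79 north. Direction back to start is (7.98, -12.79): bearing = atan2(7.98, -12.79) mod 360° = 148.05° ≈ 148°.

148°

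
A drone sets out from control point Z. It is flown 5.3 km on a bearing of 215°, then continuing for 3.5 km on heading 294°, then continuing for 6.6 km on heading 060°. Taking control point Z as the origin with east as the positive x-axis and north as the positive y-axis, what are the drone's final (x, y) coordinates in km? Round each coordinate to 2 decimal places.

(-0.52, 0.38)

Leg 1 (215°, 5.3 km): east 5.3 sin 215° = -3.04, north 5.3 cos 215° = -4.34
Leg 2 (294°, 3.5 km): east 3.5 sin 294° = -3.20, north 3.5 cos 294° = 1.42
Leg 3 (060°, 6.6 km): east 6.6 sin 60° = 5.72, north 6.6 cos 60° = 3.30
Summing: -0.52 km east, 0.38 km north → (-0.52, 0.38).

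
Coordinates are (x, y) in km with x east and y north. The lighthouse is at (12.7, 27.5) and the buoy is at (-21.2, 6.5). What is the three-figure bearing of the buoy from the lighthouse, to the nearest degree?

238°

Δeast = -21.2 − 12.7 = -33.90; Δnorth = 6.5 − 27.5 = -21.00.
Bearing = atan2(Δeast, Δnorth) mod 360° = 238.22° ≈ 238°.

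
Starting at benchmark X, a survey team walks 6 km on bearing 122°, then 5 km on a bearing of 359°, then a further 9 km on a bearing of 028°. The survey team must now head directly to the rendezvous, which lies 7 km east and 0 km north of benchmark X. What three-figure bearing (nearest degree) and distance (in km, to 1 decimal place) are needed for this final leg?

Leg 1 (122°, 6 km): east 6 sin 122° = 5.09, north 6 cos 122° = -3.18
Leg 2 (359°, 5 km): east 5 sin 359° = -0.09, north 5 cos 359° = 5.00
Leg 3 (028°, 9 km): east 9 sin 28° = 4.23, north 9 cos 28° = 7.95
Current position: (9.23, 9.77). Target: (7, 0). Remaining: Δeast = -2.23, Δnorth = -9.77.
Bearing = atan2(-2.23, -9.77) mod 360° = 192.84°; distance = √((-2.23)² + (-9.77)²) = 10.017 km.

193°, 10.0 km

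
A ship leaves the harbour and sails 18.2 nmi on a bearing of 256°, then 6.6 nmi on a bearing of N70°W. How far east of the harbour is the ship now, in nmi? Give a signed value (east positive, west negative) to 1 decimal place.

-23.9 nmi

Leg 1 (256°, 18.2 nmi): east 18.2 sin 256° = -17.66, north 18.2 cos 256° = -4.40
Leg 2 (N70°W, 6.6 nmi): east 6.6 sin 290° = -6.20, north 6.6 cos 290° = 2.26
Net east component: -23.86 nmi.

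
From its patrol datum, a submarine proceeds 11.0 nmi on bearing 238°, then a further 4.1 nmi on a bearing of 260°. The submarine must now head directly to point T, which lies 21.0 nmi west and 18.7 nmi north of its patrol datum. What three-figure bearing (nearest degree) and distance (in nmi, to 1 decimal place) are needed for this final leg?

343°, 26.4 nmi

Leg 1 (238°, 11.0 nmi): east 11.0 sin 238° = -9.33, north 11.0 cos 238° = -5.83
Leg 2 (260°, 4.1 nmi): east 4.1 sin 260° = -4.04, north 4.1 cos 260° = -0.71
Current position: (-13.37, -6.54). Target: (-21.0, 18.7). Remaining: Δeast = -7.63, Δnorth = 25.24.
Bearing = atan2(-7.63, 25.24) mod 360° = 343.17°; distance = √((-7.63)² + (25.24)²) = 26.370 nmi.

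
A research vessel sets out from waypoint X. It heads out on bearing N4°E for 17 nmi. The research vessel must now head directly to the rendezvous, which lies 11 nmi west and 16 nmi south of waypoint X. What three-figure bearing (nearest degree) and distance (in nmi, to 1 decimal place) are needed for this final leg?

200°, 35.1 nmi

Leg 1 (N4°E, 17 nmi): east 17 sin 4° = 1.19, north 17 cos 4° = 16.96
Current position: (1.19, 16.96). Target: (-11, -16). Remaining: Δeast = -12.19, Δnorth = -32.96.
Bearing = atan2(-12.19, -32.96) mod 360° = 200.29°; distance = √((-12.19)² + (-32.96)²) = 35.139 nmi.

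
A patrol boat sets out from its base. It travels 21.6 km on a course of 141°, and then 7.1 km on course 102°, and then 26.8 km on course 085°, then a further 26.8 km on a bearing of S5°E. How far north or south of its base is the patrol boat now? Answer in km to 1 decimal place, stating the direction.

42.6 km south

Leg 1 (141°, 21.6 km): east 21.6 sin 141° = 13.59, north 21.6 cos 141° = -16.79
Leg 2 (102°, 7.1 km): east 7.1 sin 102° = 6.94, north 7.1 cos 102° = -1.48
Leg 3 (085°, 26.8 km): east 26.8 sin 85° = 26.70, north 26.8 cos 85° = 2.34
Leg 4 (S5°E, 26.8 km): east 26.8 sin 175° = 2.34, north 26.8 cos 175° = -26.70
Net north component: -42.62 km.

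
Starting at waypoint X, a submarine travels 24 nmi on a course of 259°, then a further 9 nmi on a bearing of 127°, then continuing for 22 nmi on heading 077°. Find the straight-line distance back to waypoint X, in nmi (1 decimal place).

Leg 1 (259°, 24 nmi): east 24 sin 259° = -23.56, north 24 cos 259° = -4.58
Leg 2 (127°, 9 nmi): east 9 sin 127° = 7.19, north 9 cos 127° = -5.42
Leg 3 (077°, 22 nmi): east 22 sin 77° = 21.44, north 22 cos 77° = 4.95
Net: 5.06 east, -5.05 north. Distance = √((5.06)² + (-5.05)²) = 7.150 nmi.

7.2 nmi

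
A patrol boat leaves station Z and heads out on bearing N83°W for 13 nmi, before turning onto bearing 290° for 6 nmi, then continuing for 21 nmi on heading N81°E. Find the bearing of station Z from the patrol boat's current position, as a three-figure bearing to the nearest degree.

Leg 1 (N83°W, 13 nmi): east 13 sin 277° = -12.90, north 13 cos 277° = 1.58
Leg 2 (290°, 6 nmi): east 6 sin 290° = -5.64, north 6 cos 290° = 2.05
Leg 3 (N81°E, 21 nmi): east 21 sin 81° = 20.74, north 21 cos 81° = 3.29
Net displacement: 2.20 east, 6.92 north. Direction back to start is (-2.20, -6.92): bearing = atan2(-2.20, -6.92) mod 360° = 197.63° ≈ 198°.

198°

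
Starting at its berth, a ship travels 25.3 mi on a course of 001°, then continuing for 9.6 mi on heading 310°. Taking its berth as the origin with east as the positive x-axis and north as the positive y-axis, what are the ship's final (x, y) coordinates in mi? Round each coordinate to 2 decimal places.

(-6.91, 31.47)

Leg 1 (001°, 25.3 mi): east 25.3 sin 1° = 0.44, north 25.3 cos 1° = 25.30
Leg 2 (310°, 9.6 mi): east 9.6 sin 310° = -7.35, north 9.6 cos 310° = 6.17
Summing: -6.91 mi east, 31.47 mi north → (-6.91, 31.47).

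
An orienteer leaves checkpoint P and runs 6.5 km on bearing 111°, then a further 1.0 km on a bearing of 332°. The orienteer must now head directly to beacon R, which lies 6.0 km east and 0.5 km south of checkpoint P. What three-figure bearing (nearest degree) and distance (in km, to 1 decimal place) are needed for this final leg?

Leg 1 (111°, 6.5 km): east 6.5 sin 111° = 6.07, north 6.5 cos 111° = -2.33
Leg 2 (332°, 1.0 km): east 1.0 sin 332° = -0.47, north 1.0 cos 332° = 0.88
Current position: (5.60, -1.45). Target: (6.0, -0.5). Remaining: Δeast = 0.40, Δnorth = 0.95.
Bearing = atan2(0.40, 0.95) mod 360° = 22.97°; distance = √((0.40)² + (0.95)²) = 1.028 km.

023°, 1.0 km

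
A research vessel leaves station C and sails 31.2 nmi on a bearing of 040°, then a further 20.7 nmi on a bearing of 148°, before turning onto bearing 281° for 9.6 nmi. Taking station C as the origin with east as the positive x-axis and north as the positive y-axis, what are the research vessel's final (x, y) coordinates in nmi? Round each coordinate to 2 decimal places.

(21.60, 8.18)

Leg 1 (040°, 31.2 nmi): east 31.2 sin 40° = 20.05, north 31.2 cos 40° = 23.90
Leg 2 (148°, 20.7 nmi): east 20.7 sin 148° = 10.97, north 20.7 cos 148° = -17.55
Leg 3 (281°, 9.6 nmi): east 9.6 sin 281° = -9.42, north 9.6 cos 281° = 1.83
Summing: 21.60 nmi east, 8.18 nmi north → (21.60, 8.18).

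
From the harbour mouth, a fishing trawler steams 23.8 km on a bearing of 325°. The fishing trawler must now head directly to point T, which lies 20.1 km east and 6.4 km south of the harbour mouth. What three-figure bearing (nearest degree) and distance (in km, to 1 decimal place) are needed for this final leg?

Leg 1 (325°, 23.8 km): east 23.8 sin 325° = -13.65, north 23.8 cos 325° = 19.50
Current position: (-13.65, 19.50). Target: (20.1, -6.4). Remaining: Δeast = 33.75, Δnorth = -25.90.
Bearing = atan2(33.75, -25.90) mod 360° = 127.50°; distance = √((33.75)² + (-25.90)²) = 42.541 km.

127°, 42.5 km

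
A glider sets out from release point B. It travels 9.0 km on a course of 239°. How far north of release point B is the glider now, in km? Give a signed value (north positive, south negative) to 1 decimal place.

-4.6 km

Leg 1 (239°, 9.0 km): east 9.0 sin 239° = -7.71, north 9.0 cos 239° = -4.64
Net north component: -4.64 km.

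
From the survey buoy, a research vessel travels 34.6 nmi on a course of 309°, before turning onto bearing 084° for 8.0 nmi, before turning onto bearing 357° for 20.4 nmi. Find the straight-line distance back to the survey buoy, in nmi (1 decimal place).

47.4 nmi

Leg 1 (309°, 34.6 nmi): east 34.6 sin 309° = -26.89, north 34.6 cos 309° = 21.77
Leg 2 (084°, 8.0 nmi): east 8.0 sin 84° = 7.96, north 8.0 cos 84° = 0.84
Leg 3 (357°, 20.4 nmi): east 20.4 sin 357° = -1.07, north 20.4 cos 357° = 20.37
Net: -20.00 east, 42.98 north. Distance = √((-20.00)² + (42.98)²) = 47.408 nmi.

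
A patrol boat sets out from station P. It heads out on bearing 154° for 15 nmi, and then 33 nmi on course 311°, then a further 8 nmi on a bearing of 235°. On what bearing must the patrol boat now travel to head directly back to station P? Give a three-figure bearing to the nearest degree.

098°

Leg 1 (154°, 15 nmi): east 15 sin 154° = 6.58, north 15 cos 154° = -13.48
Leg 2 (311°, 33 nmi): east 33 sin 311° = -24.91, north 33 cos 311° = 21.65
Leg 3 (235°, 8 nmi): east 8 sin 235° = -6.55, north 8 cos 235° = -4.59
Net displacement: -24.88 east, 3.58 north. Direction back to start is (24.88, -3.58): bearing = atan2(24.88, -3.58) mod 360° = 98.19° ≈ 098°.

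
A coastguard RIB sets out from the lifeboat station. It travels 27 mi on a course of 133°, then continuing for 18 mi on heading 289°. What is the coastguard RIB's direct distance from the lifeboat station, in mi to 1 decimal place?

Leg 1 (133°, 27 mi): east 27 sin 133° = 19.75, north 27 cos 133° = -18.41
Leg 2 (289°, 18 mi): east 18 sin 289° = -17.02, north 18 cos 289° = 5.86
Net: 2.73 east, -12.55 north. Distance = √((2.73)² + (-12.55)²) = 12.847 mi.

12.8 mi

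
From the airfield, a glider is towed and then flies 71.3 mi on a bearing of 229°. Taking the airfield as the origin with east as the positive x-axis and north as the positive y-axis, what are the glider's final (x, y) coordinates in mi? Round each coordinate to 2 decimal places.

(-53.81, -46.78)

Leg 1 (229°, 71.3 mi): east 71.3 sin 229° = -53.81, north 71.3 cos 229° = -46.78
Summing: -53.81 mi east, -46.78 mi north → (-53.81, -46.78).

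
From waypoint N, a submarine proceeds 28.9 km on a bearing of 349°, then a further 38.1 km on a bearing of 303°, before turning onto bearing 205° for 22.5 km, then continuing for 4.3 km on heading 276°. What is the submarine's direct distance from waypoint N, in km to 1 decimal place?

Leg 1 (349°, 28.9 km): east 28.9 sin 349° = -5.51, north 28.9 cos 349° = 28.37
Leg 2 (303°, 38.1 km): east 38.1 sin 303° = -31.95, north 38.1 cos 303° = 20.75
Leg 3 (205°, 22.5 km): east 22.5 sin 205° = -9.51, north 22.5 cos 205° = -20.39
Leg 4 (276°, 4.3 km): east 4.3 sin 276° = -4.28, north 4.3 cos 276° = 0.45
Net: -51.25 east, 29.18 north. Distance = √((-51.25)² + (29.18)²) = 58.976 km.

59.0 km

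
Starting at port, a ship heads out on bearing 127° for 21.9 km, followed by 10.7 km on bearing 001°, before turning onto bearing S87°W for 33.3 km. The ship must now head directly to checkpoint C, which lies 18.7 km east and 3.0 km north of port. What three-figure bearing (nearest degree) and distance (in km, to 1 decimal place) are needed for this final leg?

078°, 35.0 km

Leg 1 (127°, 21.9 km): east 21.9 sin 127° = 17.49, north 21.9 cos 127° = -13.18
Leg 2 (001°, 10.7 km): east 10.7 sin 1° = 0.19, north 10.7 cos 1° = 10.70
Leg 3 (S87°W, 33.3 km): east 33.3 sin 267° = -33.25, north 33.3 cos 267° = -1.74
Current position: (-15.58, -4.22). Target: (18.7, 3.0). Remaining: Δeast = 34.28, Δnorth = 7.22.
Bearing = atan2(34.28, 7.22) mod 360° = 78.10°; distance = √((34.28)² + (7.22)²) = 35.030 km.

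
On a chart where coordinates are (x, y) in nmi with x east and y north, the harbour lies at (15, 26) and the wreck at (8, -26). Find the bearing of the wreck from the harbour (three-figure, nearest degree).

Δeast = 8 − 15 = -7.00; Δnorth = -26 − 26 = -52.00.
Bearing = atan2(Δeast, Δnorth) mod 360° = 187.67° ≈ 188°.

188°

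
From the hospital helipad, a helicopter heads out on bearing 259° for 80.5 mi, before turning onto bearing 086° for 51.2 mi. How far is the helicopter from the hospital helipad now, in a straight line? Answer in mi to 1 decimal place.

Leg 1 (259°, 80.5 mi): east 80.5 sin 259° = -79.02, north 80.5 cos 259° = -15.36
Leg 2 (086°, 51.2 mi): east 51.2 sin 86° = 51.08, north 51.2 cos 86° = 3.57
Net: -27.95 east, -11.79 north. Distance = √((-27.95)² + (-11.79)²) = 30.330 mi.

30.3 mi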